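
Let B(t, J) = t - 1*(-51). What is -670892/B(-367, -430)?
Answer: 167723/79 ≈ 2123.1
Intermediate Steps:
B(t, J) = 51 + t (B(t, J) = t + 51 = 51 + t)
-670892/B(-367, -430) = -670892/(51 - 367) = -670892/(-316) = -670892*(-1/316) = 167723/79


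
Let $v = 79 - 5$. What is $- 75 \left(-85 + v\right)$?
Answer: $825$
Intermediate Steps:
$v = 74$
$- 75 \left(-85 + v\right) = - 75 \left(-85 + 74\right) = \left(-75\right) \left(-11\right) = 825$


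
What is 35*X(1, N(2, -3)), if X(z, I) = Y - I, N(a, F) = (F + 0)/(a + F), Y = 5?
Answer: 70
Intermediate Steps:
N(a, F) = F/(F + a)
X(z, I) = 5 - I
35*X(1, N(2, -3)) = 35*(5 - (-3)/(-3 + 2)) = 35*(5 - (-3)/(-1)) = 35*(5 - (-3)*(-1)) = 35*(5 - 1*3) = 35*(5 - 3) = 35*2 = 70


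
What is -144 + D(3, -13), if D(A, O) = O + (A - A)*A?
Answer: -157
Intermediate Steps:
D(A, O) = O (D(A, O) = O + 0*A = O + 0 = O)
-144 + D(3, -13) = -144 - 13 = -157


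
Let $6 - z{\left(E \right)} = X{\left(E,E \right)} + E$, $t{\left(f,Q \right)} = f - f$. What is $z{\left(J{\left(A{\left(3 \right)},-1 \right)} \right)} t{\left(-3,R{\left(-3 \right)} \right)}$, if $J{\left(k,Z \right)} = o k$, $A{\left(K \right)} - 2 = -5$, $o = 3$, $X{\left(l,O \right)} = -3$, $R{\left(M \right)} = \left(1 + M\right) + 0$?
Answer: $0$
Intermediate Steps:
$R{\left(M \right)} = 1 + M$
$t{\left(f,Q \right)} = 0$
$A{\left(K \right)} = -3$ ($A{\left(K \right)} = 2 - 5 = -3$)
$J{\left(k,Z \right)} = 3 k$
$z{\left(E \right)} = 9 - E$ ($z{\left(E \right)} = 6 - \left(-3 + E\right) = 9 - E$)
$z{\left(J{\left(A{\left(3 \right)},-1 \right)} \right)} t{\left(-3,R{\left(-3 \right)} \right)} = \left(9 - 3 \left(-3\right)\right) 0 = \left(9 - -9\right) 0 = \left(9 + 9\right) 0 = 18 \cdot 0 = 0$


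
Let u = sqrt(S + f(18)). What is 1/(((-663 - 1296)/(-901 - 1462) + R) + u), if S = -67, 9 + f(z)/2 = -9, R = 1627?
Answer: 9089421280/14796598961807 - 5583769*I*sqrt(103)/14796598961807 ≈ 0.00061429 - 3.8299e-6*I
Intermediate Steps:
f(z) = -36 (f(z) = -18 + 2*(-9) = -18 - 18 = -36)
u = I*sqrt(103) (u = sqrt(-67 - 36) = sqrt(-103) = I*sqrt(103) ≈ 10.149*I)
1/(((-663 - 1296)/(-901 - 1462) + R) + u) = 1/(((-663 - 1296)/(-901 - 1462) + 1627) + I*sqrt(103)) = 1/((-1959/(-2363) + 1627) + I*sqrt(103)) = 1/((-1959*(-1/2363) + 1627) + I*sqrt(103)) = 1/((1959/2363 + 1627) + I*sqrt(103)) = 1/(3846560/2363 + I*sqrt(103))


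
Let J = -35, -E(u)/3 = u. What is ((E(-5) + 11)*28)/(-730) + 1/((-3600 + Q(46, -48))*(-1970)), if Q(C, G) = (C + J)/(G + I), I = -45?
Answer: -48017247587/48149169910 ≈ -0.99726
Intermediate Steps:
E(u) = -3*u
Q(C, G) = (-35 + C)/(-45 + G) (Q(C, G) = (C - 35)/(G - 45) = (-35 + C)/(-45 + G))
((E(-5) + 11)*28)/(-730) + 1/((-3600 + Q(46, -48))*(-1970)) = ((-3*(-5) + 11)*28)/(-730) + 1/(-3600 + (-35 + 46)/(-45 - 48)*(-1970)) = ((15 + 11)*28)*(-1/730) - 1/1970/(-3600 + 11/(-93)) = (26*28)*(-1/730) - 1/1970/(-3600 - 1/93*11) = 728*(-1/730) - 1/1970/(-3600 - 11/93) = -364/365 - 1/1970/(-334811/93) = -364/365 - 93/334811*(-1/1970) = -364/365 + 93/659577670 = -48017247587/48149169910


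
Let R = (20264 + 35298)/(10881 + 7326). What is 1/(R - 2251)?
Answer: -18207/40928395 ≈ -0.00044485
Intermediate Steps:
R = 55562/18207 ≈ 3.0517
1/(R - 2251) = 1/(55562/18207 - 2251) = 1/(-40928395/18207) = -18207/40928395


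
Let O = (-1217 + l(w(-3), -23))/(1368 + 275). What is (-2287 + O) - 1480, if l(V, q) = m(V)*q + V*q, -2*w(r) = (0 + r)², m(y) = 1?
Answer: -12380635/3286 ≈ -3767.7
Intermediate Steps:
w(r) = -r²/2 (w(r) = -(0 + r)²/2 = -r²/2)
l(V, q) = q + V*q (l(V, q) = 1*q + V*q = q + V*q)
O = -2273/3286 (O = (-1217 - 23*(1 - ½*(-3)²))/(1368 + 275) = (-1217 - 23*(1 - ½*9))/1643 = (-1217 - 23*(1 - 9/2))*(1/1643) = (-1217 - 23*(-7/2))*(1/1643) = (-1217 + 161/2)*(1/1643) = -2273/2*1/1643 = -2273/3286 ≈ -0.69172)
(-2287 + O) - 1480 = (-2287 - 2273/3286) - 1480 = -7517355/3286 - 1480 = -12380635/3286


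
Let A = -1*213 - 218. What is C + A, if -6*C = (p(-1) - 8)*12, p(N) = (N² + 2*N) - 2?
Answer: -409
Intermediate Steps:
p(N) = -2 + N² + 2*N
C = 22 (C = -((-2 + (-1)² + 2*(-1)) - 8)*12/6 = -((-2 + 1 - 2) - 8)*12/6 = -(-3 - 8)*12/6 = -(-11)*12/6 = -⅙*(-132) = 22)
A = -431 (A = -213 - 218 = -431)
C + A = 22 - 431 = -409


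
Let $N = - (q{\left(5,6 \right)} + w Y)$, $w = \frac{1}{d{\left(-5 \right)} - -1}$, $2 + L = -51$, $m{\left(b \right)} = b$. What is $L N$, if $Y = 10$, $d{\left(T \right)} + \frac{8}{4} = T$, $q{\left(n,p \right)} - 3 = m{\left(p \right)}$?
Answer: $\frac{1166}{3} \approx 388.67$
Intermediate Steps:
$q{\left(n,p \right)} = 3 + p$
$d{\left(T \right)} = -2 + T$
$L = -53$ ($L = -2 - 51 = -53$)
$w = - \frac{1}{6}$ ($w = \frac{1}{\left(-2 - 5\right) - -1} = \frac{1}{-7 + 1} = \frac{1}{-6} = - \frac{1}{6} \approx -0.16667$)
$N = - \frac{22}{3}$ ($N = - (\left(3 + 6\right) - \frac{5}{3}) = - (9 - \frac{5}{3}) = \left(-1\right) \frac{22}{3} = - \frac{22}{3} \approx -7.3333$)
$L N = \left(-53\right) \left(- \frac{22}{3}\right) = \frac{1166}{3}$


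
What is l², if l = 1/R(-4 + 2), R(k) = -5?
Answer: 1/25 ≈ 0.040000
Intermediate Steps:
l = -⅕ (l = 1/(-5) = -⅕ ≈ -0.20000)
l² = (-⅕)² = 1/25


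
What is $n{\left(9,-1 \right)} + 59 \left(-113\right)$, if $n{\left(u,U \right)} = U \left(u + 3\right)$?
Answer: $-6679$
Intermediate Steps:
$n{\left(u,U \right)} = U \left(3 + u\right)$
$n{\left(9,-1 \right)} + 59 \left(-113\right) = - (3 + 9) + 59 \left(-113\right) = \left(-1\right) 12 - 6667 = -12 - 6667 = -6679$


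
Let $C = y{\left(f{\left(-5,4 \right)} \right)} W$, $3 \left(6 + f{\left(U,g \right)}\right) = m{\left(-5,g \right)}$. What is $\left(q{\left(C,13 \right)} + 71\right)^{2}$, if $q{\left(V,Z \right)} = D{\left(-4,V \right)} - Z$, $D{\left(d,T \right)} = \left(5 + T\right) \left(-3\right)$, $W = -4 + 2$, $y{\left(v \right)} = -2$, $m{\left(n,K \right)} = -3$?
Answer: $961$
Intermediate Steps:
$f{\left(U,g \right)} = -7$ ($f{\left(U,g \right)} = -6 + \frac{1}{3} \left(-3\right) = -6 - 1 = -7$)
$W = -2$
$D{\left(d,T \right)} = -15 - 3 T$
$C = 4$ ($C = \left(-2\right) \left(-2\right) = 4$)
$q{\left(V,Z \right)} = -15 - Z - 3 V$ ($q{\left(V,Z \right)} = \left(-15 - 3 V\right) - Z = -15 - Z - 3 V$)
$\left(q{\left(C,13 \right)} + 71\right)^{2} = \left(\left(-15 - 13 - 12\right) + 71\right)^{2} = \left(-40 + 71\right)^{2} = 31^{2} = 961$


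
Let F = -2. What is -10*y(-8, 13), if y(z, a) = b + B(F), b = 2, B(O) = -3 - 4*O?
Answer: -70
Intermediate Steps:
y(z, a) = 7 (y(z, a) = 2 + (-3 - 4*(-2)) = 2 + (-3 + 8) = 2 + 5 = 7)
-10*y(-8, 13) = -10*7 = -70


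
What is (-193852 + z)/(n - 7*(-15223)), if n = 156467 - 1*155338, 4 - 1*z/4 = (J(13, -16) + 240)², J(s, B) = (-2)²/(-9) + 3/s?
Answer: -2900876552/737084205 ≈ -3.9356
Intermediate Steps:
J(s, B) = -4/9 + 3/s (J(s, B) = 4*(-⅑) + 3/s = -4/9 + 3/s)
z = -3148113076/13689 (z = 16 - 4*((-4/9 + 3/13) + 240)² = 16 - 4*(-25/117 + 240)² = 16 - 4*(28055/117)² = 16 - 4*787083025/13689 = 16 - 3148332100/13689 = -3148113076/13689 ≈ -2.2997e+5)
n = 1129 (n = 156467 - 155338 = 1129)
(-193852 + z)/(n - 7*(-15223)) = (-193852 - 3148113076/13689)/(1129 - 7*(-15223)) = -5801753104/(13689*(1129 + 106561)) = -5801753104/13689/107690 = -5801753104/13689*1/107690 = -2900876552/737084205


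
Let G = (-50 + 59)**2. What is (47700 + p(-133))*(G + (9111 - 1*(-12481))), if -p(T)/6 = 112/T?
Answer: 19644320508/19 ≈ 1.0339e+9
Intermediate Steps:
p(T) = -672/T
G = 81 (G = 9**2 = 81)
(47700 + p(-133))*(G + (9111 - 1*(-12481))) = (47700 - 672/(-133))*(81 + (9111 - 1*(-12481))) = (47700 - 672*(-1/133))*(81 + (9111 + 12481)) = (47700 + 96/19)*(81 + 21592) = (906396/19)*21673 = 19644320508/19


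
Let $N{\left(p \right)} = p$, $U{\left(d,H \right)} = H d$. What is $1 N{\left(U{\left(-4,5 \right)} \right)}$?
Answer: $-20$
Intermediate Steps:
$1 N{\left(U{\left(-4,5 \right)} \right)} = 1 \cdot 5 \left(-4\right) = 1 \left(-20\right) = -20$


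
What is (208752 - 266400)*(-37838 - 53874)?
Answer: 5287013376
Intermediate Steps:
(208752 - 266400)*(-37838 - 53874) = -57648*(-91712) = 5287013376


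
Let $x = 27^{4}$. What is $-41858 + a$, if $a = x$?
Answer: $489583$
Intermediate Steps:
$x = 531441$
$a = 531441$
$-41858 + a = -41858 + 531441 = 489583$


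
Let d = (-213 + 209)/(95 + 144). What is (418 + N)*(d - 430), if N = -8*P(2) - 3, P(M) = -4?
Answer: -45939978/239 ≈ -1.9222e+5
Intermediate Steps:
N = 29 (N = -8*(-4) - 3 = 32 - 3 = 29)
d = -4/239 ≈ -0.016736
(418 + N)*(d - 430) = (418 + 29)*(-4/239 - 430) = 447*(-102774/239) = -45939978/239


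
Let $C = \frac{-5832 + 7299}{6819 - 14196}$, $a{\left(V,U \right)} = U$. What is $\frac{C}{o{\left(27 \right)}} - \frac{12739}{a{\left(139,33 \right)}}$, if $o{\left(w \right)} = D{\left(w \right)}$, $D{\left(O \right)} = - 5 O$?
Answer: $- \frac{469876222}{1217205} \approx -386.03$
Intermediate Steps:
$o{\left(w \right)} = - 5 w$
$C = - \frac{489}{2459}$ ($C = \frac{1467}{-7377} = 1467 \left(- \frac{1}{7377}\right) = - \frac{489}{2459} \approx -0.19886$)
$\frac{C}{o{\left(27 \right)}} - \frac{12739}{a{\left(139,33 \right)}} = - \frac{489}{2459 \left(\left(-5\right) 27\right)} - \frac{12739}{33} = - \frac{489}{2459 \left(-135\right)} - \frac{12739}{33} = \left(- \frac{489}{2459}\right) \left(- \frac{1}{135}\right) - \frac{12739}{33} = \frac{163}{110655} - \frac{12739}{33} = - \frac{469876222}{1217205}$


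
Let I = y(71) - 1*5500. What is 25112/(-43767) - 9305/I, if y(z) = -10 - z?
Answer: 267101863/244263627 ≈ 1.0935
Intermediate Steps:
I = -5581 (I = (-10 - 1*71) - 1*5500 = (-10 - 71) - 5500 = -81 - 5500 = -5581)
25112/(-43767) - 9305/I = 25112/(-43767) - 9305/(-5581) = 25112*(-1/43767) - 9305*(-1/5581) = -25112/43767 + 9305/5581 = 267101863/244263627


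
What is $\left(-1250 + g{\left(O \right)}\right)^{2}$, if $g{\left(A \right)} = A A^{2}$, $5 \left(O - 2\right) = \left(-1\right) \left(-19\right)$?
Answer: $\frac{17387323321}{15625} \approx 1.1128 \cdot 10^{6}$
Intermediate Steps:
$O = \frac{29}{5}$ ($O = 2 + \frac{\left(-1\right) \left(-19\right)}{5} = 2 + \frac{1}{5} \cdot 19 = 2 + \frac{19}{5} = \frac{29}{5} \approx 5.8$)
$g{\left(A \right)} = A^{3}$
$\left(-1250 + g{\left(O \right)}\right)^{2} = \left(-1250 + \left(\frac{29}{5}\right)^{3}\right)^{2} = \left(-1250 + \frac{24389}{125}\right)^{2} = \left(- \frac{131861}{125}\right)^{2} = \frac{17387323321}{15625}$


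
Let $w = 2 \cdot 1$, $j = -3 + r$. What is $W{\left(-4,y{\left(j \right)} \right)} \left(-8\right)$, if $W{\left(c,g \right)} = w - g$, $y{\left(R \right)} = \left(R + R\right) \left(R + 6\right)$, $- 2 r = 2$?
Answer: $-144$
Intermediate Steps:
$r = -1$ ($r = \left(- \frac{1}{2}\right) 2 = -1$)
$j = -4$ ($j = -3 - 1 = -4$)
$y{\left(R \right)} = 2 R \left(6 + R\right)$
$w = 2$
$W{\left(c,g \right)} = 2 - g$
$W{\left(-4,y{\left(j \right)} \right)} \left(-8\right) = \left(2 - 2 \left(-4\right) \left(6 - 4\right)\right) \left(-8\right) = \left(2 - 2 \left(-4\right) 2\right) \left(-8\right) = \left(2 - -16\right) \left(-8\right) = \left(2 + 16\right) \left(-8\right) = 18 \left(-8\right) = -144$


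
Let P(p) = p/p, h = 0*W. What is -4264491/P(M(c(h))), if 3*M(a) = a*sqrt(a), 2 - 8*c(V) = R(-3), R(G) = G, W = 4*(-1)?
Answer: -4264491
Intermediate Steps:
W = -4
h = 0 (h = 0*(-4) = 0)
c(V) = 5/8 (c(V) = 1/4 - 1/8*(-3) = 1/4 + 3/8 = 5/8)
M(a) = a**(3/2)/3 (M(a) = (a*sqrt(a))/3 = a**(3/2)/3)
P(p) = 1
-4264491/P(M(c(h))) = -4264491/1 = -4264491*1 = -4264491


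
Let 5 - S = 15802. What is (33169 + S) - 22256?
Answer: -4884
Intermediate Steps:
S = -15797 (S = 5 - 1*15802 = 5 - 15802 = -15797)
(33169 + S) - 22256 = (33169 - 15797) - 22256 = 17372 - 22256 = -4884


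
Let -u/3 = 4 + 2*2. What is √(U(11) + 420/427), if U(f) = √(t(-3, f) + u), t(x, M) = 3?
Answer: √(3660 + 3721*I*√21)/61 ≈ 1.6838 + 1.3608*I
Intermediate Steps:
u = -24 (u = -3*(4 + 2*2) = -3*(4 + 4) = -3*8 = -24)
U(f) = I*√21 (U(f) = √(3 - 24) = √(-21) = I*√21)
√(U(11) + 420/427) = √(I*√21 + 420/427) = √(I*√21 + 420*(1/427)) = √(I*√21 + 60/61) = √(60/61 + I*√21)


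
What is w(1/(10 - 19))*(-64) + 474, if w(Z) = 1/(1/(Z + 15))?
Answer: -4310/9 ≈ -478.89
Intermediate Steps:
w(Z) = 15 + Z (w(Z) = 1/(1/(15 + Z)) = 15 + Z)
w(1/(10 - 19))*(-64) + 474 = (15 + 1/(10 - 19))*(-64) + 474 = (15 + 1/(-9))*(-64) + 474 = (15 - ⅑)*(-64) + 474 = (134/9)*(-64) + 474 = -8576/9 + 474 = -4310/9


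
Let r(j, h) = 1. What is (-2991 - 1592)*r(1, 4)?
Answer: -4583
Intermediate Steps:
(-2991 - 1592)*r(1, 4) = (-2991 - 1592)*1 = -4583*1 = -4583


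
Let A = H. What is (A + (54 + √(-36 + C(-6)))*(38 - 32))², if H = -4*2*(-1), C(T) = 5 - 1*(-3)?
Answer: 109216 + 7968*I*√7 ≈ 1.0922e+5 + 21081.0*I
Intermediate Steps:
C(T) = 8 (C(T) = 5 + 3 = 8)
H = 8 (H = -8*(-1) = 8)
A = 8
(A + (54 + √(-36 + C(-6)))*(38 - 32))² = (8 + (54 + √(-36 + 8))*(38 - 32))² = (8 + (54 + √(-28))*6)² = (8 + (54 + 2*I*√7)*6)² = (8 + (324 + 12*I*√7))² = (332 + 12*I*√7)²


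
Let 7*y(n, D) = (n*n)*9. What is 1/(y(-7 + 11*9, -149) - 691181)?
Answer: -7/4762091 ≈ -1.4699e-6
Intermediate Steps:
y(n, D) = 9*n²/7 (y(n, D) = ((n*n)*9)/7 = (n²*9)/7 = (9*n²)/7 = 9*n²/7)
1/(y(-7 + 11*9, -149) - 691181) = 1/(9*(-7 + 11*9)²/7 - 691181) = 1/(9*(-7 + 99)²/7 - 691181) = 1/((9/7)*92² - 691181) = 1/((9/7)*8464 - 691181) = 1/(76176/7 - 691181) = 1/(-4762091/7) = -7/4762091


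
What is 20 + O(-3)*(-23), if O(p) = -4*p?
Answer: -256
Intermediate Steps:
20 + O(-3)*(-23) = 20 - 4*(-3)*(-23) = 20 + 12*(-23) = 20 - 276 = -256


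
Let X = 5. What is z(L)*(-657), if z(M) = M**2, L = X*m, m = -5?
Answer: -410625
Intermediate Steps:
L = -25 (L = 5*(-5) = -25)
z(L)*(-657) = (-25)**2*(-657) = 625*(-657) = -410625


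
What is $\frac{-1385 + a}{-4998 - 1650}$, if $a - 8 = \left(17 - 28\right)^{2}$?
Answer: $\frac{157}{831} \approx 0.18893$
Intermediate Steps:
$a = 129$ ($a = 8 + \left(17 - 28\right)^{2} = 8 + \left(-11\right)^{2} = 8 + 121 = 129$)
$\frac{-1385 + a}{-4998 - 1650} = \frac{-1385 + 129}{-4998 - 1650} = - \frac{1256}{-6648} = \left(-1256\right) \left(- \frac{1}{6648}\right) = \frac{157}{831}$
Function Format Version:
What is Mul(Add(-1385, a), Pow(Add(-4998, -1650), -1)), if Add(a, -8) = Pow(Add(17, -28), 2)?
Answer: Rational(157, 831) ≈ 0.18893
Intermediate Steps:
a = 129 (a = Add(8, Pow(Add(17, -28), 2)) = Add(8, Pow(-11, 2)) = Add(8, 121) = 129)
Mul(Add(-1385, a), Pow(Add(-4998, -1650), -1)) = Mul(Add(-1385, 129), Pow(Add(-4998, -1650), -1)) = Mul(-1256, Pow(-6648, -1)) = Mul(-1256, Rational(-1, 6648)) = Rational(157, 831)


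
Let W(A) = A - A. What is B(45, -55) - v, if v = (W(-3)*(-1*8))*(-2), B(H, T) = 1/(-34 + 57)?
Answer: 1/23 ≈ 0.043478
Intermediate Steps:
W(A) = 0
B(H, T) = 1/23
v = 0 (v = (0*(-1*8))*(-2) = (0*(-8))*(-2) = 0*(-2) = 0)
B(45, -55) - v = 1/23 - 1*0 = 1/23 + 0 = 1/23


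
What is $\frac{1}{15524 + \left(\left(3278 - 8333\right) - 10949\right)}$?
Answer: $- \frac{1}{480} \approx -0.0020833$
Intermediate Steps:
$\frac{1}{15524 + \left(\left(3278 - 8333\right) - 10949\right)} = \frac{1}{15524 - 16004} = \frac{1}{-480} = - \frac{1}{480}$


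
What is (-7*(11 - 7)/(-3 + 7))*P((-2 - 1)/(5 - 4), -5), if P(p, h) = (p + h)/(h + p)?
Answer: -7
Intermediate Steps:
P(p, h) = 1 (P(p, h) = (h + p)/(h + p) = 1)
(-7*(11 - 7)/(-3 + 7))*P((-2 - 1)/(5 - 4), -5) = -7*(11 - 7)/(-3 + 7)*1 = -28/4*1 = -7*1*1 = -7*1 = -7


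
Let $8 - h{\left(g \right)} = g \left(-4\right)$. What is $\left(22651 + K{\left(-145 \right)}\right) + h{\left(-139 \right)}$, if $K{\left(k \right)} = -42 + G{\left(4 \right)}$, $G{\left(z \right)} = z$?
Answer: $22065$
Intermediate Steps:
$h{\left(g \right)} = 8 + 4 g$ ($h{\left(g \right)} = 8 - g \left(-4\right) = 8 - - 4 g = 8 + 4 g$)
$K{\left(k \right)} = -38$ ($K{\left(k \right)} = -42 + 4 = -38$)
$\left(22651 + K{\left(-145 \right)}\right) + h{\left(-139 \right)} = \left(22651 - 38\right) + \left(8 + 4 \left(-139\right)\right) = 22613 + \left(8 - 556\right) = 22613 - 548 = 22065$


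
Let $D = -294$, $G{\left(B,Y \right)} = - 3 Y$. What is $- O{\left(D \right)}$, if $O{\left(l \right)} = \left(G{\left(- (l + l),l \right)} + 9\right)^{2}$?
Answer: $-793881$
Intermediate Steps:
$O{\left(l \right)} = \left(9 - 3 l\right)^{2}$ ($O{\left(l \right)} = \left(- 3 l + 9\right)^{2} = \left(9 - 3 l\right)^{2}$)
$- O{\left(D \right)} = - 9 \left(-3 - 294\right)^{2} = - 9 \left(-297\right)^{2} = - 9 \cdot 88209 = \left(-1\right) 793881 = -793881$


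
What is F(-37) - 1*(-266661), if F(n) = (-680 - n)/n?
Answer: 9867100/37 ≈ 2.6668e+5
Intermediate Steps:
F(n) = (-680 - n)/n
F(-37) - 1*(-266661) = (-680 - 1*(-37))/(-37) - 1*(-266661) = -(-680 + 37)/37 + 266661 = -1/37*(-643) + 266661 = 643/37 + 266661 = 9867100/37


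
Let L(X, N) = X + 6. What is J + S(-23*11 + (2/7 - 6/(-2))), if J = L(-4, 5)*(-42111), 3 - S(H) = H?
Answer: -587785/7 ≈ -83969.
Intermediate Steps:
L(X, N) = 6 + X
S(H) = 3 - H
J = -84222 (J = (6 - 4)*(-42111) = 2*(-42111) = -84222)
J + S(-23*11 + (2/7 - 6/(-2))) = -84222 + (3 - (-23*11 + (2/7 - 6/(-2)))) = -84222 + (3 - (-253 + (2*(⅐) - 6*(-½)))) = -84222 + (3 - (-253 + (2/7 + 3))) = -84222 + (3 - (-253 + 23/7)) = -84222 + (3 - 1*(-1748/7)) = -84222 + (3 + 1748/7) = -84222 + 1769/7 = -587785/7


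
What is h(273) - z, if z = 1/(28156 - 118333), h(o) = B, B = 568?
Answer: 51220537/90177 ≈ 568.00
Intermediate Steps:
h(o) = 568
z = -1/90177 (z = 1/(-90177) = -1/90177 ≈ -1.1089e-5)
h(273) - z = 568 - 1*(-1/90177) = 568 + 1/90177 = 51220537/90177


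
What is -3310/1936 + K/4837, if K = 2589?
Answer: -5499083/4682216 ≈ -1.1745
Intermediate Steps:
-3310/1936 + K/4837 = -3310/1936 + 2589/4837 = -3310*1/1936 + 2589*(1/4837) = -1655/968 + 2589/4837 = -5499083/4682216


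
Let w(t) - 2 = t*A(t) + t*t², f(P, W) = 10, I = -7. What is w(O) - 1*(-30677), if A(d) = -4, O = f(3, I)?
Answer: 31639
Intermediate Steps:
O = 10
w(t) = 2 + t³ - 4*t (w(t) = 2 + (t*(-4) + t*t²) = 2 + (-4*t + t³) = 2 + (t³ - 4*t) = 2 + t³ - 4*t)
w(O) - 1*(-30677) = (2 + 10³ - 4*10) - 1*(-30677) = (2 + 1000 - 40) + 30677 = 962 + 30677 = 31639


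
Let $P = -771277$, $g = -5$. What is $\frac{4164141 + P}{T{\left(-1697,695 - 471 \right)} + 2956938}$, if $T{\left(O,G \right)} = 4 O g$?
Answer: $\frac{1696432}{1495439} \approx 1.1344$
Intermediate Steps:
$T{\left(O,G \right)} = - 20 O$ ($T{\left(O,G \right)} = 4 O \left(-5\right) = - 20 O$)
$\frac{4164141 + P}{T{\left(-1697,695 - 471 \right)} + 2956938} = \frac{4164141 - 771277}{\left(-20\right) \left(-1697\right) + 2956938} = \frac{3392864}{33940 + 2956938} = \frac{3392864}{2990878} = 3392864 \cdot \frac{1}{2990878} = \frac{1696432}{1495439}$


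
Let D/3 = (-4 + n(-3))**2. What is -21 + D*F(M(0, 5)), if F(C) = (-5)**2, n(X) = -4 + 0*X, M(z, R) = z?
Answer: 4779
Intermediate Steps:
n(X) = -4 (n(X) = -4 + 0 = -4)
F(C) = 25
D = 192 (D = 3*(-4 - 4)**2 = 3*(-8)**2 = 3*64 = 192)
-21 + D*F(M(0, 5)) = -21 + 192*25 = -21 + 4800 = 4779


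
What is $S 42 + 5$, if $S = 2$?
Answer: $89$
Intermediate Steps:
$S 42 + 5 = 2 \cdot 42 + 5 = 84 + 5 = 89$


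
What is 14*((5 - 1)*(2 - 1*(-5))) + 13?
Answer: 405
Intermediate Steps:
14*((5 - 1)*(2 - 1*(-5))) + 13 = 14*(4*(2 + 5)) + 13 = 14*(4*7) + 13 = 14*28 + 13 = 392 + 13 = 405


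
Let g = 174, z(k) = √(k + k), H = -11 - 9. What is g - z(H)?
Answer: 174 - 2*I*√10 ≈ 174.0 - 6.3246*I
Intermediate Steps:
H = -20
z(k) = √2*√k (z(k) = √(2*k) = √2*√k)
g - z(H) = 174 - √2*√(-20) = 174 - √2*2*I*√5 = 174 - 2*I*√10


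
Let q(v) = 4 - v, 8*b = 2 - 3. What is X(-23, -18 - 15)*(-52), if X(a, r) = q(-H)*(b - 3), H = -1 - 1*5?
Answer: -325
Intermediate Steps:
H = -6 (H = -1 - 5 = -6)
b = -⅛ (b = (2 - 3)/8 = (⅛)*(-1) = -⅛ ≈ -0.12500)
X(a, r) = 25/4 (X(a, r) = (4 - (-1)*(-6))*(-⅛ - 3) = (4 - 1*6)*(-25/8) = (4 - 6)*(-25/8) = -2*(-25/8) = 25/4)
X(-23, -18 - 15)*(-52) = (25/4)*(-52) = -325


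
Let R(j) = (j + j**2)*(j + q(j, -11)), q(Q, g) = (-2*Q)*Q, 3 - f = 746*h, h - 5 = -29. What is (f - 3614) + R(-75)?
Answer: -62839457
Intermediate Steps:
h = -24 (h = 5 - 29 = -24)
f = 17907 (f = 3 - 746*(-24) = 3 - 1*(-17904) = 3 + 17904 = 17907)
q(Q, g) = -2*Q**2
R(j) = (j + j**2)*(j - 2*j**2)
(f - 3614) + R(-75) = (17907 - 3614) + (-75)**2*(1 - 1*(-75) - 2*(-75)**2) = 14293 + 5625*(1 + 75 - 2*5625) = 14293 + 5625*(1 + 75 - 11250) = 14293 + 5625*(-11174) = 14293 - 62853750 = -62839457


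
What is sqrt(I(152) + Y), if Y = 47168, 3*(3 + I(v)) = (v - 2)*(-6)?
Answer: sqrt(46865) ≈ 216.48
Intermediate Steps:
I(v) = 1 - 2*v (I(v) = -3 + ((v - 2)*(-6))/3 = -3 + ((-2 + v)*(-6))/3 = -3 + (12 - 6*v)/3 = -3 + (4 - 2*v) = 1 - 2*v)
sqrt(I(152) + Y) = sqrt((1 - 2*152) + 47168) = sqrt((1 - 304) + 47168) = sqrt(-303 + 47168) = sqrt(46865)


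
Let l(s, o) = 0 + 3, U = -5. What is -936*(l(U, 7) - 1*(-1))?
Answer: -3744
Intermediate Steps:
l(s, o) = 3
-936*(l(U, 7) - 1*(-1)) = -936*(3 - 1*(-1)) = -936*(3 + 1) = -936*4 = -3744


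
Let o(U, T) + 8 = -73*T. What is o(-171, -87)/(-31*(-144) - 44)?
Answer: 6343/4420 ≈ 1.4351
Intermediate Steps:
o(U, T) = -8 - 73*T
o(-171, -87)/(-31*(-144) - 44) = (-8 - 73*(-87))/(-31*(-144) - 44) = (-8 + 6351)/(4464 - 44) = 6343/4420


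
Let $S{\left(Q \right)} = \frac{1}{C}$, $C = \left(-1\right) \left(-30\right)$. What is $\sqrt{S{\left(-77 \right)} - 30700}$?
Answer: $\frac{i \sqrt{27629970}}{30} \approx 175.21 i$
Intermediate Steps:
$C = 30$
$S{\left(Q \right)} = \frac{1}{30}$
$\sqrt{S{\left(-77 \right)} - 30700} = \sqrt{\frac{1}{30} - 30700} = \sqrt{- \frac{920999}{30}} = \frac{i \sqrt{27629970}}{30}$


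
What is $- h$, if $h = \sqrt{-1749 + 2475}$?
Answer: $- 11 \sqrt{6} \approx -26.944$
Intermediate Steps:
$h = 11 \sqrt{6}$ ($h = \sqrt{726} = 11 \sqrt{6} \approx 26.944$)
$- h = - 11 \sqrt{6}$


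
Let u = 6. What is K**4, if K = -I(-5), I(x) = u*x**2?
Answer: 506250000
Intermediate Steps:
I(x) = 6*x**2
K = -150 (K = -6*(-5)**2 = -6*25 = -1*150 = -150)
K**4 = (-150)**4 = 506250000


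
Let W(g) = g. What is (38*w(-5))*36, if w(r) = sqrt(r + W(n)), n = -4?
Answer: 4104*I ≈ 4104.0*I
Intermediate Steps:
w(r) = sqrt(-4 + r) (w(r) = sqrt(r - 4) = sqrt(-4 + r))
(38*w(-5))*36 = (38*sqrt(-4 - 5))*36 = (38*sqrt(-9))*36 = (38*(3*I))*36 = (114*I)*36 = 4104*I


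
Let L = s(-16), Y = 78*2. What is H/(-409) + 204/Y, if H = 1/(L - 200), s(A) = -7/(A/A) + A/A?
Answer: 1432331/1095302 ≈ 1.3077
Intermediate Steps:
Y = 156
s(A) = -6 (s(A) = -7/1 + 1 = -7*1 + 1 = -7 + 1 = -6)
L = -6
H = -1/206 (H = 1/(-6 - 200) = 1/(-206) = -1/206 ≈ -0.0048544)
H/(-409) + 204/Y = -1/206/(-409) + 204/156 = -1/206*(-1/409) + 204*(1/156) = 1/84254 + 17/13 = 1432331/1095302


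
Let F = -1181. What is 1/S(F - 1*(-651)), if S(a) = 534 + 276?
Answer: 1/810 ≈ 0.0012346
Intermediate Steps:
S(a) = 810
1/S(F - 1*(-651)) = 1/810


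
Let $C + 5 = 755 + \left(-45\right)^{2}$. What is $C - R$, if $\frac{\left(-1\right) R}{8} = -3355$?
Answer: $-24065$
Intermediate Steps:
$C = 2775$ ($C = -5 + \left(755 + \left(-45\right)^{2}\right) = -5 + \left(755 + 2025\right) = -5 + 2780 = 2775$)
$R = 26840$ ($R = \left(-8\right) \left(-3355\right) = 26840$)
$C - R = 2775 - 26840 = -24065$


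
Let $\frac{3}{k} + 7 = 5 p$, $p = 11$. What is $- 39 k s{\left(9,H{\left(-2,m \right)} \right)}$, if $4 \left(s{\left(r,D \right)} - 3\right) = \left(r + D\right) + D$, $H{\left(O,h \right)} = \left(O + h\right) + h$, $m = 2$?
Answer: $- \frac{975}{64} \approx -15.234$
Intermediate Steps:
$H{\left(O,h \right)} = O + 2 h$
$s{\left(r,D \right)} = 3 + \frac{D}{2} + \frac{r}{4}$ ($s{\left(r,D \right)} = 3 + \frac{\left(r + D\right) + D}{4} = 3 + \frac{\left(D + r\right) + D}{4} = 3 + \frac{r + 2 D}{4} = 3 + \left(\frac{D}{2} + \frac{r}{4}\right) = 3 + \frac{D}{2} + \frac{r}{4}$)
$k = \frac{1}{16}$ ($k = \frac{3}{-7 + 5 \cdot 11} = \frac{3}{-7 + 55} = \frac{3}{48} = 3 \cdot \frac{1}{48} = \frac{1}{16} \approx 0.0625$)
$- 39 k s{\left(9,H{\left(-2,m \right)} \right)} = \left(-39\right) \frac{1}{16} \left(3 + \frac{-2 + 2 \cdot 2}{2} + \frac{1}{4} \cdot 9\right) = - \frac{39 \left(3 + \frac{-2 + 4}{2} + \frac{9}{4}\right)}{16} = - \frac{39 \left(3 + \frac{1}{2} \cdot 2 + \frac{9}{4}\right)}{16} = - \frac{39 \left(3 + 1 + \frac{9}{4}\right)}{16} = \left(- \frac{39}{16}\right) \frac{25}{4} = - \frac{975}{64}$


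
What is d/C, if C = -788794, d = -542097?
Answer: 542097/788794 ≈ 0.68725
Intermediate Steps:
d/C = -542097/(-788794) = -542097*(-1/788794) = 542097/788794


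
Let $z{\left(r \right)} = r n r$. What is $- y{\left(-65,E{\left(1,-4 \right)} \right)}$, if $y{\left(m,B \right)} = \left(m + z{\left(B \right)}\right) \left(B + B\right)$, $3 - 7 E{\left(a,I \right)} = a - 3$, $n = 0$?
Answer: $\frac{650}{7} \approx 92.857$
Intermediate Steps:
$z{\left(r \right)} = 0$ ($z{\left(r \right)} = r 0 r = 0 r = 0$)
$E{\left(a,I \right)} = \frac{6}{7} - \frac{a}{7}$ ($E{\left(a,I \right)} = \frac{3}{7} - \frac{a - 3}{7} = \frac{3}{7} - \frac{-3 + a}{7} = \frac{3}{7} - \left(- \frac{3}{7} + \frac{a}{7}\right) = \frac{6}{7} - \frac{a}{7}$)
$y{\left(m,B \right)} = 2 B m$ ($y{\left(m,B \right)} = \left(m + 0\right) \left(B + B\right) = m 2 B = 2 B m$)
$- y{\left(-65,E{\left(1,-4 \right)} \right)} = - 2 \left(\frac{6}{7} - \frac{1}{7}\right) \left(-65\right) = - \frac{2 \cdot 5 \left(-65\right)}{7} = \left(-1\right) \left(- \frac{650}{7}\right) = \frac{650}{7}$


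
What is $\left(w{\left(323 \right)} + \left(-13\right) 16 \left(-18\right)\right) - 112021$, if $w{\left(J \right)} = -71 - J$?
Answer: $-108671$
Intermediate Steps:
$\left(w{\left(323 \right)} + \left(-13\right) 16 \left(-18\right)\right) - 112021 = \left(\left(-71 - 323\right) + \left(-13\right) 16 \left(-18\right)\right) - 112021 = \left(\left(-71 - 323\right) - -3744\right) - 112021 = \left(-394 + 3744\right) - 112021 = 3350 - 112021 = -108671$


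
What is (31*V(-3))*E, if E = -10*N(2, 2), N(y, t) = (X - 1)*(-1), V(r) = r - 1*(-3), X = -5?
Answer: 0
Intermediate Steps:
V(r) = 3 + r (V(r) = r + 3 = 3 + r)
N(y, t) = 6 (N(y, t) = (-5 - 1)*(-1) = -6*(-1) = 6)
E = -60 (E = -10*6 = -60)
(31*V(-3))*E = (31*(3 - 3))*(-60) = (31*0)*(-60) = 0*(-60) = 0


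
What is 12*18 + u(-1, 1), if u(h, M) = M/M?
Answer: 217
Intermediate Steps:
u(h, M) = 1
12*18 + u(-1, 1) = 12*18 + 1 = 216 + 1 = 217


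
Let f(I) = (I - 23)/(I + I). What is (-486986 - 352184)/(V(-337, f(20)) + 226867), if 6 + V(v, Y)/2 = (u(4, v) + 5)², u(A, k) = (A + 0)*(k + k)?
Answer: -839170/14709817 ≈ -0.057048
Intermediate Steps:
f(I) = (-23 + I)/(2*I) (f(I) = (-23 + I)/((2*I)) = (-23 + I)*(1/(2*I)) = (-23 + I)/(2*I))
u(A, k) = 2*A*k (u(A, k) = A*(2*k) = 2*A*k)
V(v, Y) = -12 + 2*(5 + 8*v)² (V(v, Y) = -12 + 2*(2*4*v + 5)² = -12 + 2*(8*v + 5)² = -12 + 2*(5 + 8*v)²)
(-486986 - 352184)/(V(-337, f(20)) + 226867) = (-486986 - 352184)/((-12 + 2*(5 + 8*(-337))²) + 226867) = -839170/((-12 + 2*(5 - 2696)²) + 226867) = -839170/((-12 + 2*(-2691)²) + 226867) = -839170/((-12 + 2*7241481) + 226867) = -839170/((-12 + 14482962) + 226867) = -839170/(14482950 + 226867) = -839170/14709817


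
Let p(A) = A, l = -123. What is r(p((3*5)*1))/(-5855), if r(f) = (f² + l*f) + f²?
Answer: 279/1171 ≈ 0.23826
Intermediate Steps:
r(f) = -123*f + 2*f² (r(f) = (f² - 123*f) + f² = -123*f + 2*f²)
r(p((3*5)*1))/(-5855) = (((3*5)*1)*(-123 + 2*((3*5)*1)))/(-5855) = ((15*1)*(-123 + 2*(15*1)))*(-1/5855) = (15*(-123 + 2*15))*(-1/5855) = (15*(-123 + 30))*(-1/5855) = (15*(-93))*(-1/5855) = -1395*(-1/5855) = 279/1171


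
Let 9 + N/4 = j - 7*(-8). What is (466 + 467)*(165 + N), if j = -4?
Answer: 314421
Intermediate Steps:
N = 172 (N = -36 + 4*(-4 - 7*(-8)) = -36 + 4*(-4 + 56) = -36 + 4*52 = -36 + 208 = 172)
(466 + 467)*(165 + N) = (466 + 467)*(165 + 172) = 933*337 = 314421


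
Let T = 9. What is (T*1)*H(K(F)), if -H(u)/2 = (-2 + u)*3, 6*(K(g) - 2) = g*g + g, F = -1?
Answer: 0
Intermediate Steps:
K(g) = 2 + g/6 + g²/6 (K(g) = 2 + (g*g + g)/6 = 2 + (g² + g)/6 = 2 + (g + g²)/6 = 2 + (g/6 + g²/6) = 2 + g/6 + g²/6)
H(u) = 12 - 6*u (H(u) = -2*(-2 + u)*3 = -2*(-6 + 3*u) = 12 - 6*u)
(T*1)*H(K(F)) = (9*1)*(12 - 6*(2 + (⅙)*(-1) + (⅙)*(-1)²)) = 9*(12 - 6*(2 - ⅙ + (⅙)*1)) = 9*(12 - 6*(2 - ⅙ + ⅙)) = 9*(12 - 6*2) = 9*(12 - 12) = 9*0 = 0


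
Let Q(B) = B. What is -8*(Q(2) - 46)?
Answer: 352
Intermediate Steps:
-8*(Q(2) - 46) = -8*(2 - 46) = -8*(-44) = 352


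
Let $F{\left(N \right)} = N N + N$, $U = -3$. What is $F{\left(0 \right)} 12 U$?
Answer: $0$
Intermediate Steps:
$F{\left(N \right)} = N + N^{2}$ ($F{\left(N \right)} = N^{2} + N = N + N^{2}$)
$F{\left(0 \right)} 12 U = 0 \left(1 + 0\right) 12 \left(-3\right) = 0 \cdot 1 \cdot 12 \left(-3\right) = 0 \cdot 12 \left(-3\right) = 0 \left(-3\right) = 0$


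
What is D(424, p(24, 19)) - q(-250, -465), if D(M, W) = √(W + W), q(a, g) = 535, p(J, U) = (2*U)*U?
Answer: -497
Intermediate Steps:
p(J, U) = 2*U²
D(M, W) = √2*√W (D(M, W) = √(2*W) = √2*√W)
D(424, p(24, 19)) - q(-250, -465) = √2*√(2*19²) - 1*535 = √2*√(2*361) - 535 = √2*√722 - 535 = √2*(19*√2) - 535 = 38 - 535 = -497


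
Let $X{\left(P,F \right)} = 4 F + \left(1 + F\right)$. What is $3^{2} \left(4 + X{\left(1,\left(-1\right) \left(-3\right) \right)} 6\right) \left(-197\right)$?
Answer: $-177300$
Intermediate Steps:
$X{\left(P,F \right)} = 1 + 5 F$
$3^{2} \left(4 + X{\left(1,\left(-1\right) \left(-3\right) \right)} 6\right) \left(-197\right) = 3^{2} \left(4 + \left(1 + 5 \left(\left(-1\right) \left(-3\right)\right)\right) 6\right) \left(-197\right) = 9 \left(4 + \left(1 + 5 \cdot 3\right) 6\right) \left(-197\right) = 9 \left(4 + \left(1 + 15\right) 6\right) \left(-197\right) = 9 \left(4 + 16 \cdot 6\right) \left(-197\right) = 9 \left(4 + 96\right) \left(-197\right) = 9 \cdot 100 \left(-197\right) = 900 \left(-197\right) = -177300$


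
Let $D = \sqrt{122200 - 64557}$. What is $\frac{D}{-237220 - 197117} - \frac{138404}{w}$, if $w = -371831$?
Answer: $\frac{138404}{371831} - \frac{\sqrt{57643}}{434337} \approx 0.37167$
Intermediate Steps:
$D = \sqrt{57643} \approx 240.09$
$\frac{D}{-237220 - 197117} - \frac{138404}{w} = \frac{\sqrt{57643}}{-237220 - 197117} - \frac{138404}{-371831} = \frac{\sqrt{57643}}{-237220 - 197117} - - \frac{138404}{371831} = \frac{\sqrt{57643}}{-434337} + \frac{138404}{371831} = \sqrt{57643} \left(- \frac{1}{434337}\right) + \frac{138404}{371831} = - \frac{\sqrt{57643}}{434337} + \frac{138404}{371831} = \frac{138404}{371831} - \frac{\sqrt{57643}}{434337}$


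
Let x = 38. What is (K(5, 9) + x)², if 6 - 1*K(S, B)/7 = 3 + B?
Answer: 16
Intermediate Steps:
K(S, B) = 21 - 7*B (K(S, B) = 42 - 7*(3 + B) = 42 + (-21 - 7*B) = 21 - 7*B)
(K(5, 9) + x)² = ((21 - 7*9) + 38)² = ((21 - 63) + 38)² = (-42 + 38)² = (-4)² = 16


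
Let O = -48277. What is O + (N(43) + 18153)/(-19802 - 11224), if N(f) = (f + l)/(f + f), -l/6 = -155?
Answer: -128815991503/2668236 ≈ -48278.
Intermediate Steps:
l = 930 (l = -6*(-155) = 930)
N(f) = (930 + f)/(2*f) (N(f) = (f + 930)/(f + f) = (930 + f)/((2*f)) = (930 + f)*(1/(2*f)) = (930 + f)/(2*f))
O + (N(43) + 18153)/(-19802 - 11224) = -48277 + ((½)*(930 + 43)/43 + 18153)/(-19802 - 11224) = -48277 + ((½)*(1/43)*973 + 18153)/(-31026) = -48277 + (973/86 + 18153)*(-1/31026) = -48277 + (1562131/86)*(-1/31026) = -48277 - 1562131/2668236 = -128815991503/2668236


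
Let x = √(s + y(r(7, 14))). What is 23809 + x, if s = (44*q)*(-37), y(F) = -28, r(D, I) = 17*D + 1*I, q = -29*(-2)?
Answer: 23809 + 2*I*√23613 ≈ 23809.0 + 307.33*I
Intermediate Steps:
q = 58
r(D, I) = I + 17*D (r(D, I) = 17*D + I = I + 17*D)
s = -94424 (s = (44*58)*(-37) = 2552*(-37) = -94424)
x = 2*I*√23613 (x = √(-94424 - 28) = √(-94452) = 2*I*√23613 ≈ 307.33*I)
23809 + x = 23809 + 2*I*√23613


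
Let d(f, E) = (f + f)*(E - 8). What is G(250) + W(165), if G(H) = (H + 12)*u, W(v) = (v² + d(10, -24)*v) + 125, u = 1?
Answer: -77988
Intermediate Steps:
d(f, E) = 2*f*(-8 + E) (d(f, E) = (2*f)*(-8 + E) = 2*f*(-8 + E))
W(v) = 125 + v² - 640*v (W(v) = (v² + (2*10*(-8 - 24))*v) + 125 = (v² + (2*10*(-32))*v) + 125 = (v² - 640*v) + 125 = 125 + v² - 640*v)
G(H) = 12 + H (G(H) = (H + 12)*1 = (12 + H)*1 = 12 + H)
G(250) + W(165) = (12 + 250) + (125 + 165² - 640*165) = 262 + (125 + 27225 - 105600) = 262 - 78250 = -77988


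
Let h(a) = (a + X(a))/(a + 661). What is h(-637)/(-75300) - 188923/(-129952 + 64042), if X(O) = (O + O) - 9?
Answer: 47437249/16543410 ≈ 2.8674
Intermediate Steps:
X(O) = -9 + 2*O (X(O) = 2*O - 9 = -9 + 2*O)
h(a) = (-9 + 3*a)/(661 + a) (h(a) = (a + (-9 + 2*a))/(a + 661) = (-9 + 3*a)/(661 + a))
h(-637)/(-75300) - 188923/(-129952 + 64042) = (3*(-3 - 637)/(661 - 637))/(-75300) - 188923/(-129952 + 64042) = (3*(-640)/24)*(-1/75300) - 188923/(-65910) = (3*(1/24)*(-640))*(-1/75300) - 188923*(-1/65910) = -80*(-1/75300) + 188923/65910 = 4/3765 + 188923/65910 = 47437249/16543410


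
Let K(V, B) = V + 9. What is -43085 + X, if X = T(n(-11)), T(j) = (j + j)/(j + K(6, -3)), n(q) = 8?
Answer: -990939/23 ≈ -43084.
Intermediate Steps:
K(V, B) = 9 + V
T(j) = 2*j/(15 + j) (T(j) = (j + j)/(j + (9 + 6)) = (2*j)/(j + 15) = (2*j)/(15 + j) = 2*j/(15 + j))
X = 16/23 (X = 2*8/(15 + 8) = 2*8/23 = 2*8*(1/23) = 16/23 ≈ 0.69565)
-43085 + X = -43085 + 16/23 = -990939/23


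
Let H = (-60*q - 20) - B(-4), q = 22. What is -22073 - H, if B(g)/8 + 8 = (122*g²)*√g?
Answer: -20797 + 31232*I ≈ -20797.0 + 31232.0*I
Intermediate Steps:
B(g) = -64 + 976*g^(5/2) (B(g) = -64 + 8*((122*g²)*√g) = -64 + 8*(122*g^(5/2)) = -64 + 976*g^(5/2))
H = -1276 - 31232*I (H = (-60*22 - 20) - (-64 + 976*(-4)^(5/2)) = (-1320 - 20) - (-64 + 976*(32*I)) = -1340 - (-64 + 31232*I) = -1340 + (64 - 31232*I) = -1276 - 31232*I ≈ -1276.0 - 31232.0*I)
-22073 - H = -22073 - (-1276 - 31232*I) = -22073 + (1276 + 31232*I) = -20797 + 31232*I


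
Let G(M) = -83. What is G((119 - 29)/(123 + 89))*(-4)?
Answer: 332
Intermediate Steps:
G((119 - 29)/(123 + 89))*(-4) = -83*(-4) = 332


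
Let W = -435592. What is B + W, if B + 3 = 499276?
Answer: 63681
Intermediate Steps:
B = 499273 (B = -3 + 499276 = 499273)
B + W = 499273 - 435592 = 63681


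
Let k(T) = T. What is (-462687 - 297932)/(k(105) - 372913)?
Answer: 760619/372808 ≈ 2.0402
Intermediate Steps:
(-462687 - 297932)/(k(105) - 372913) = (-462687 - 297932)/(105 - 372913) = -760619/(-372808) = -760619*(-1/372808) = 760619/372808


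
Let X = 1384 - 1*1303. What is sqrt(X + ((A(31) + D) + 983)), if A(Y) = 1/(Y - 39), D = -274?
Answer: sqrt(12638)/4 ≈ 28.105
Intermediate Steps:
A(Y) = 1/(-39 + Y)
X = 81 (X = 1384 - 1303 = 81)
sqrt(X + ((A(31) + D) + 983)) = sqrt(81 + ((1/(-39 + 31) - 274) + 983)) = sqrt(81 + ((1/(-8) - 274) + 983)) = sqrt(81 + ((-1/8 - 274) + 983)) = sqrt(81 + (-2193/8 + 983)) = sqrt(81 + 5671/8) = sqrt(6319/8) = sqrt(12638)/4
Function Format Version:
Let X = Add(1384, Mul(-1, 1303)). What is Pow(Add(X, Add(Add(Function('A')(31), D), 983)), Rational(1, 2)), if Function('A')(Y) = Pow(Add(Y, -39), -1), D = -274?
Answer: Mul(Rational(1, 4), Pow(12638, Rational(1, 2))) ≈ 28.105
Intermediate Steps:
Function('A')(Y) = Pow(Add(-39, Y), -1)
X = 81 (X = Add(1384, -1303) = 81)
Pow(Add(X, Add(Add(Function('A')(31), D), 983)), Rational(1, 2)) = Pow(Add(81, Add(Add(Pow(Add(-39, 31), -1), -274), 983)), Rational(1, 2)) = Pow(Add(81, Add(Add(Pow(-8, -1), -274), 983)), Rational(1, 2)) = Pow(Add(81, Add(Add(Rational(-1, 8), -274), 983)), Rational(1, 2)) = Pow(Add(81, Add(Rational(-2193, 8), 983)), Rational(1, 2)) = Pow(Add(81, Rational(5671, 8)), Rational(1, 2)) = Pow(Rational(6319, 8), Rational(1, 2)) = Mul(Rational(1, 4), Pow(12638, Rational(1, 2)))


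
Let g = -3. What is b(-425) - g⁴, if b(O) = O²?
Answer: 180544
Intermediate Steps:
b(-425) - g⁴ = (-425)² - 1*(-3)⁴ = 180625 - 1*81 = 180625 - 81 = 180544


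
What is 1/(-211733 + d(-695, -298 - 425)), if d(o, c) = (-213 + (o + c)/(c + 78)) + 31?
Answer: -645/136683757 ≈ -4.7189e-6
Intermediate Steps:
d(o, c) = -182 + (c + o)/(78 + c) (d(o, c) = (-213 + (c + o)/(78 + c)) + 31 = -182 + (c + o)/(78 + c))
1/(-211733 + d(-695, -298 - 425)) = 1/(-211733 + (-14196 - 695 - 181*(-298 - 425))/(78 + (-298 - 425))) = 1/(-211733 + (-14196 - 695 - 181*(-723))/(78 - 723)) = 1/(-211733 + (-14196 - 695 + 130863)/(-645)) = 1/(-211733 - 1/645*115972) = 1/(-211733 - 115972/645) = 1/(-136683757/645) = -645/136683757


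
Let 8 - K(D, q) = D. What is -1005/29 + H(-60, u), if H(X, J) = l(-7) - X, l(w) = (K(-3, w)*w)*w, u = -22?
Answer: 16366/29 ≈ 564.34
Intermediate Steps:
K(D, q) = 8 - D
l(w) = 11*w² (l(w) = ((8 - 1*(-3))*w)*w = ((8 + 3)*w)*w = (11*w)*w = 11*w²)
H(X, J) = 539 - X (H(X, J) = 11*(-7)² - X = 11*49 - X = 539 - X)
-1005/29 + H(-60, u) = -1005/29 + (539 - 1*(-60)) = -1005*1/29 + (539 + 60) = -1005/29 + 599 = 16366/29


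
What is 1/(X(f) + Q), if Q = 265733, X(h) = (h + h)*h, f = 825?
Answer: 1/1626983 ≈ 6.1463e-7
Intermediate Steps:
X(h) = 2*h² (X(h) = (2*h)*h = 2*h²)
1/(X(f) + Q) = 1/(2*825² + 265733) = 1/(2*680625 + 265733) = 1/(1361250 + 265733) = 1/1626983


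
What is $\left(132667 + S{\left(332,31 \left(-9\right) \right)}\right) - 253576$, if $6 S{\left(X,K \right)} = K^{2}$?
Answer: $- \frac{215871}{2} \approx -1.0794 \cdot 10^{5}$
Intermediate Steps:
$S{\left(X,K \right)} = \frac{K^{2}}{6}$
$\left(132667 + S{\left(332,31 \left(-9\right) \right)}\right) - 253576 = \left(132667 + \frac{\left(31 \left(-9\right)\right)^{2}}{6}\right) - 253576 = \left(132667 + \frac{\left(-279\right)^{2}}{6}\right) - 253576 = \left(132667 + \frac{1}{6} \cdot 77841\right) - 253576 = \left(132667 + \frac{25947}{2}\right) - 253576 = \frac{291281}{2} - 253576 = - \frac{215871}{2}$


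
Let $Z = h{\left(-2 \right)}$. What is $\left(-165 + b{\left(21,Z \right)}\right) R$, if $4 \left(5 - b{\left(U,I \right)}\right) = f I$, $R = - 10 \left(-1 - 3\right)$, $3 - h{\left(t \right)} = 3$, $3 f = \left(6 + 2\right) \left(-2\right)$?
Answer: $-6400$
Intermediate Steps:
$f = - \frac{16}{3}$ ($f = \frac{\left(6 + 2\right) \left(-2\right)}{3} = \frac{8 \left(-2\right)}{3} = \frac{1}{3} \left(-16\right) = - \frac{16}{3} \approx -5.3333$)
$h{\left(t \right)} = 0$ ($h{\left(t \right)} = 3 - 3 = 0$)
$Z = 0$
$R = 40$ ($R = - 10 \left(-4\right) = \left(-1\right) \left(-40\right) = 40$)
$b{\left(U,I \right)} = 5 + \frac{4 I}{3}$ ($b{\left(U,I \right)} = 5 - \frac{\left(- \frac{16}{3}\right) I}{4} = 5 + \frac{4 I}{3}$)
$\left(-165 + b{\left(21,Z \right)}\right) R = \left(-165 + \left(5 + \frac{4}{3} \cdot 0\right)\right) 40 = \left(-165 + \left(5 + 0\right)\right) 40 = \left(-165 + 5\right) 40 = \left(-160\right) 40 = -6400$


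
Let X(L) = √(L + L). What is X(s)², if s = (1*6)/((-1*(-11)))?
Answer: 12/11 ≈ 1.0909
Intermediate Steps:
s = 6/11 ≈ 0.54545
X(L) = √2*√L (X(L) = √(2*L) = √2*√L)
X(s)² = (√2*√(6/11))² = (√2*(√66/11))² = (2*√33/11)² = 12/11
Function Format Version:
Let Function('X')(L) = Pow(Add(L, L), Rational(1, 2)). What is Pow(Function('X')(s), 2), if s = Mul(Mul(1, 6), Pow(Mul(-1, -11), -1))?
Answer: Rational(12, 11) ≈ 1.0909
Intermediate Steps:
s = Rational(6, 11) (s = Mul(6, Pow(11, -1)) = Mul(6, Rational(1, 11)) = Rational(6, 11) ≈ 0.54545)
Function('X')(L) = Mul(Pow(2, Rational(1, 2)), Pow(L, Rational(1, 2))) (Function('X')(L) = Pow(Mul(2, L), Rational(1, 2)) = Mul(Pow(2, Rational(1, 2)), Pow(L, Rational(1, 2))))
Pow(Function('X')(s), 2) = Pow(Mul(Pow(2, Rational(1, 2)), Pow(Rational(6, 11), Rational(1, 2))), 2) = Pow(Mul(Pow(2, Rational(1, 2)), Mul(Rational(1, 11), Pow(66, Rational(1, 2)))), 2) = Pow(Mul(Rational(2, 11), Pow(33, Rational(1, 2))), 2) = Rational(12, 11)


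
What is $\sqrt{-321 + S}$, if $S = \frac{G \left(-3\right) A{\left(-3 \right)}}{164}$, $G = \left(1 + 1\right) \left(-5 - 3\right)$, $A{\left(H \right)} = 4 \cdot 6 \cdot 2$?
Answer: $\frac{i \sqrt{515985}}{41} \approx 17.52 i$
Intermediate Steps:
$A{\left(H \right)} = 48$ ($A{\left(H \right)} = 24 \cdot 2 = 48$)
$G = -16$ ($G = 2 \left(-8\right) = -16$)
$S = \frac{576}{41}$ ($S = \frac{\left(-16\right) \left(-3\right) 48}{164} = 48 \cdot 48 \cdot \frac{1}{164} = 2304 \cdot \frac{1}{164} = \frac{576}{41} \approx 14.049$)
$\sqrt{-321 + S} = \sqrt{-321 + \frac{576}{41}} = \sqrt{- \frac{12585}{41}} = \frac{i \sqrt{515985}}{41}$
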